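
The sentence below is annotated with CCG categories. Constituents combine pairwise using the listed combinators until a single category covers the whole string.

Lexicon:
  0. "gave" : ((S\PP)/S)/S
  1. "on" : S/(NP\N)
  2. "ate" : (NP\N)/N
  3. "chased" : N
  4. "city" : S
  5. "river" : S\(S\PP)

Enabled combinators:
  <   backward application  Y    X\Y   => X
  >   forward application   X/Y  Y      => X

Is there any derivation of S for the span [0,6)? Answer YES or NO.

[0,6] S   <
  [0,5] S\PP   >
    [0,4] (S\PP)/S   >
      [0,1] "gave" : ((S\PP)/S)/S
      [1,4] S   >
        [1,2] "on" : S/(NP\N)
        [2,4] NP\N   >
          [2,3] "ate" : (NP\N)/N
          [3,4] "chased" : N
    [4,5] "city" : S
  [5,6] "river" : S\(S\PP)

YES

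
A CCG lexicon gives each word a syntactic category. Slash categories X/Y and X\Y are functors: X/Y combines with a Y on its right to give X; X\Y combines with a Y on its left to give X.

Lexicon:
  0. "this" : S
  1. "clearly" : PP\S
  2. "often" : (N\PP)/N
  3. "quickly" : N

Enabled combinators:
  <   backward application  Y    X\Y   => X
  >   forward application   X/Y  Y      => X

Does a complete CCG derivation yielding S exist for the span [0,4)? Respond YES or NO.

S PP\S (N\PP)/N N
CKY chart[0,4] = {N}; S ∉ chart

NO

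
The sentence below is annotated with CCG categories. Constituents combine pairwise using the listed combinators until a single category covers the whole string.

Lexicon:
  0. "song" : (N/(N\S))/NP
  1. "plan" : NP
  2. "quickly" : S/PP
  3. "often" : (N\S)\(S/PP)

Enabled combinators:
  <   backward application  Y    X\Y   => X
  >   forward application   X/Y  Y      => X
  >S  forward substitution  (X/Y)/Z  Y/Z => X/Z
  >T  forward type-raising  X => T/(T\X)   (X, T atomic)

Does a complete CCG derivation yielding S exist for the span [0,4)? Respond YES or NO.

(N/(N\S))/NP NP S/PP (N\S)\(S/PP)
CKY chart[0,4] = {N, N/(N\N), NP/(NP\N), PP/(PP\N), S/(S\N)}; S ∉ chart

NO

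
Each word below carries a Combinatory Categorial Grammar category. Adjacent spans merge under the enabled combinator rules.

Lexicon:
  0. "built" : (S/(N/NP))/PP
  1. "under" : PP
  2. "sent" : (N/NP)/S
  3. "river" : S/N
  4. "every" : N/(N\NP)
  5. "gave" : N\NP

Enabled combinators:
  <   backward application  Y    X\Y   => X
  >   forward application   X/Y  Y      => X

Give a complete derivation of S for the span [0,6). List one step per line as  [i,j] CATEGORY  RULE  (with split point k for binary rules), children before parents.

[0,6] S   >
  [0,2] S/(N/NP)   >
    [0,1] "built" : (S/(N/NP))/PP
    [1,2] "under" : PP
  [2,6] N/NP   >
    [2,3] "sent" : (N/NP)/S
    [3,6] S   >
      [3,4] "river" : S/N
      [4,6] N   >
        [4,5] "every" : N/(N\NP)
        [5,6] "gave" : N\NP

[0,1] (S/(N/NP))/PP  lex  "built"
[1,2] PP  lex  "under"
[0,2] S/(N/NP)  >  k=1
[2,3] (N/NP)/S  lex  "sent"
[3,4] S/N  lex  "river"
[4,5] N/(N\NP)  lex  "every"
[5,6] N\NP  lex  "gave"
[4,6] N  >  k=5
[3,6] S  >  k=4
[2,6] N/NP  >  k=3
[0,6] S  >  k=2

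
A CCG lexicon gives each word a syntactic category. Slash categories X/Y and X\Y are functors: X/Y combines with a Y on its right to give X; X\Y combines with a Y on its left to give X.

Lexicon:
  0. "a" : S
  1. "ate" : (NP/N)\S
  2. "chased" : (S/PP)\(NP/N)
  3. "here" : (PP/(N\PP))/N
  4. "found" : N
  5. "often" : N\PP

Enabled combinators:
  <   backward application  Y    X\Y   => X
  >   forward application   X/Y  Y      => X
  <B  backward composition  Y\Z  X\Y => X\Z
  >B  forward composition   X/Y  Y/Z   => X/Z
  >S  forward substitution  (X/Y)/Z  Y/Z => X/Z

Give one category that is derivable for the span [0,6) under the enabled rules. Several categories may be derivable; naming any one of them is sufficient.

[0,6] S   >
  [0,3] S/PP   <
    [0,2] NP/N   <
      [0,1] "a" : S
      [1,2] "ate" : (NP/N)\S
    [2,3] "chased" : (S/PP)\(NP/N)
  [3,6] PP   >
    [3,5] PP/(N\PP)   >
      [3,4] "here" : (PP/(N\PP))/N
      [4,5] "found" : N
    [5,6] "often" : N\PP

S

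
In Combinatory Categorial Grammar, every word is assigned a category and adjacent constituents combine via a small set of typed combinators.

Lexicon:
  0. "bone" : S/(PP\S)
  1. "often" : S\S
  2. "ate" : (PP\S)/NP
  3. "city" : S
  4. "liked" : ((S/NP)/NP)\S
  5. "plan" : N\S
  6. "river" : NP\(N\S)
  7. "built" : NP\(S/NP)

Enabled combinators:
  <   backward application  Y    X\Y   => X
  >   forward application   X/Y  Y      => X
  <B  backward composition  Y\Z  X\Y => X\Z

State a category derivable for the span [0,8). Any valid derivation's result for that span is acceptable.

[0,8] S   >
  [0,1] "bone" : S/(PP\S)
  [1,8] PP\S   <B
    [1,2] "often" : S\S
    [2,8] PP\S   >
      [2,3] "ate" : (PP\S)/NP
      [3,8] NP   <
        [3,7] S/NP   >
          [3,5] (S/NP)/NP   <
            [3,4] "city" : S
            [4,5] "liked" : ((S/NP)/NP)\S
          [5,7] NP   <
            [5,6] "plan" : N\S
            [6,7] "river" : NP\(N\S)
        [7,8] "built" : NP\(S/NP)

S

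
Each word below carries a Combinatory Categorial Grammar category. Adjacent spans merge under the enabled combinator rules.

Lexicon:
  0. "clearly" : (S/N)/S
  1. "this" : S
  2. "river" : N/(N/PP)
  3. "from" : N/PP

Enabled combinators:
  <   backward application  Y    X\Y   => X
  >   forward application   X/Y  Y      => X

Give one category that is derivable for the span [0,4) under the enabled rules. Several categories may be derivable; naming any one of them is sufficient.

[0,4] S   >
  [0,2] S/N   >
    [0,1] "clearly" : (S/N)/S
    [1,2] "this" : S
  [2,4] N   >
    [2,3] "river" : N/(N/PP)
    [3,4] "from" : N/PP

S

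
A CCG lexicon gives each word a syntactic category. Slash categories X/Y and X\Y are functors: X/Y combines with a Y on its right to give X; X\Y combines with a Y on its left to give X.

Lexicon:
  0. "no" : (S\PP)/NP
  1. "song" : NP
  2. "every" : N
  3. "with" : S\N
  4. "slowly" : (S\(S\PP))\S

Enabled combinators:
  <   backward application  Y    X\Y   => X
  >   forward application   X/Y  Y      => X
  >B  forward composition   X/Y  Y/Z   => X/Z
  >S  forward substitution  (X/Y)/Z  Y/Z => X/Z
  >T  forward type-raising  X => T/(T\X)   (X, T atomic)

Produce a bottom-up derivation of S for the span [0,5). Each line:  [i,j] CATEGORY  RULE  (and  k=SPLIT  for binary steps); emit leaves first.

[0,5] S   <
  [0,2] S\PP   >
    [0,1] "no" : (S\PP)/NP
    [1,2] "song" : NP
  [2,5] S\(S\PP)   <
    [2,4] S   <
      [2,3] "every" : N
      [3,4] "with" : S\N
    [4,5] "slowly" : (S\(S\PP))\S

[0,1] (S\PP)/NP  lex  "no"
[1,2] NP  lex  "song"
[0,2] S\PP  >  k=1
[2,3] N  lex  "every"
[3,4] S\N  lex  "with"
[2,4] S  <  k=3
[4,5] (S\(S\PP))\S  lex  "slowly"
[2,5] S\(S\PP)  <  k=4
[0,5] S  <  k=2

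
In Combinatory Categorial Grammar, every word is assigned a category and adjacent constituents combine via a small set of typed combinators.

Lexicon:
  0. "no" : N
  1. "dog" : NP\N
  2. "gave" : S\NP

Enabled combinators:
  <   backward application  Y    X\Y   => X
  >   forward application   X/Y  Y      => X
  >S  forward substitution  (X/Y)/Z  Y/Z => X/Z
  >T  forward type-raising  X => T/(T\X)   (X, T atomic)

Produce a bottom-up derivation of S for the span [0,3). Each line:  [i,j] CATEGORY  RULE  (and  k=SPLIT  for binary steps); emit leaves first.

[0,3] S   <
  [0,2] NP   >
    [0,1] NP/(NP\N)   >T
      [0,1] "no" : N
    [1,2] "dog" : NP\N
  [2,3] "gave" : S\NP

[0,1] N  lex  "no"
[0,1] NP/(NP\N)  >T
[1,2] NP\N  lex  "dog"
[0,2] NP  >  k=1
[2,3] S\NP  lex  "gave"
[0,3] S  <  k=2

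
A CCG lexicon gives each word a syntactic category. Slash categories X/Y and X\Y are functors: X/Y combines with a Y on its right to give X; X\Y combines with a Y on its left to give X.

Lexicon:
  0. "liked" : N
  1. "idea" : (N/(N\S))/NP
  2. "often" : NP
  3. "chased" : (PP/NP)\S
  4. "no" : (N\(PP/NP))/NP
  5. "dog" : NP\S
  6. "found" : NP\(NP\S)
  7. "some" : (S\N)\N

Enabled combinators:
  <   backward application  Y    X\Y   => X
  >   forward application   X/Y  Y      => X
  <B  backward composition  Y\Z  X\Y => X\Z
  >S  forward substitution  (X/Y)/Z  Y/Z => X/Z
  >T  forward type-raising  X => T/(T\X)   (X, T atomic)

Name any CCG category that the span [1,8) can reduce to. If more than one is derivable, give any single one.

S\N

[0,8] S   >
  [0,1] S/(S\N)   >T
    [0,1] "liked" : N
  [1,8] S\N   <
    [1,7] N   >
      [1,3] N/(N\S)   >
        [1,2] "idea" : (N/(N\S))/NP
        [2,3] "often" : NP
      [3,7] N\S   <B
        [3,4] "chased" : (PP/NP)\S
        [4,7] N\(PP/NP)   >
          [4,5] "no" : (N\(PP/NP))/NP
          [5,7] NP   <
            [5,6] "dog" : NP\S
            [6,7] "found" : NP\(NP\S)
    [7,8] "some" : (S\N)\N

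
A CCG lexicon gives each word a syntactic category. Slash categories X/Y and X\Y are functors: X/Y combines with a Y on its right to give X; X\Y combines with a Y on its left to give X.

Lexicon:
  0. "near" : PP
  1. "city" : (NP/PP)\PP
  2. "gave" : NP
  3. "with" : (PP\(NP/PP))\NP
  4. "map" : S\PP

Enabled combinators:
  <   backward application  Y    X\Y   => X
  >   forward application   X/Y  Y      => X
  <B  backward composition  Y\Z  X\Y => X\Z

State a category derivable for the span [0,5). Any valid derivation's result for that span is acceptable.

[0,5] S   <
  [0,4] PP   <
    [0,2] NP/PP   <
      [0,1] "near" : PP
      [1,2] "city" : (NP/PP)\PP
    [2,4] PP\(NP/PP)   <
      [2,3] "gave" : NP
      [3,4] "with" : (PP\(NP/PP))\NP
  [4,5] "map" : S\PP

S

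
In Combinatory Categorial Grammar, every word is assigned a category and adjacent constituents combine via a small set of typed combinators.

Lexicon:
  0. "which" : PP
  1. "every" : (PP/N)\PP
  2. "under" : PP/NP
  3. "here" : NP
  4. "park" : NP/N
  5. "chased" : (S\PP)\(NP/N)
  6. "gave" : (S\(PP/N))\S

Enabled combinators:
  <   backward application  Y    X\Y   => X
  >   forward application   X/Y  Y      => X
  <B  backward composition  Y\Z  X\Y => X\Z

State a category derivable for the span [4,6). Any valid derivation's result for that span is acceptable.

[0,7] S   <
  [0,2] PP/N   <
    [0,1] "which" : PP
    [1,2] "every" : (PP/N)\PP
  [2,7] S\(PP/N)   <
    [2,6] S   <
      [2,4] PP   >
        [2,3] "under" : PP/NP
        [3,4] "here" : NP
      [4,6] S\PP   <
        [4,5] "park" : NP/N
        [5,6] "chased" : (S\PP)\(NP/N)
    [6,7] "gave" : (S\(PP/N))\S

S\PP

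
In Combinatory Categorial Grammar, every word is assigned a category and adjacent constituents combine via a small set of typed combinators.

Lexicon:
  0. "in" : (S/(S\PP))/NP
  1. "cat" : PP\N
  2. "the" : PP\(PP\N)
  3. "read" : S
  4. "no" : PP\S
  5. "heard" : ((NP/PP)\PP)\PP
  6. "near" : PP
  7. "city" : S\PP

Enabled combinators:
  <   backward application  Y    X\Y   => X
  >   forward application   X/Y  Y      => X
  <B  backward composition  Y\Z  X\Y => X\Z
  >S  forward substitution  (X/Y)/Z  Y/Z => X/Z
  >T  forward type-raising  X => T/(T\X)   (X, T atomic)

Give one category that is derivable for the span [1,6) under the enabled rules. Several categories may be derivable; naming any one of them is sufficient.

NP/PP

[0,8] S   >
  [0,7] S/(S\PP)   >
    [0,1] "in" : (S/(S\PP))/NP
    [1,7] NP   >
      [1,6] NP/PP   <
        [1,3] PP   <
          [1,2] "cat" : PP\N
          [2,3] "the" : PP\(PP\N)
        [3,6] (NP/PP)\PP   <
          [3,5] PP   >
            [3,4] PP/(PP\S)   >T
              [3,4] "read" : S
            [4,5] "no" : PP\S
          [5,6] "heard" : ((NP/PP)\PP)\PP
      [6,7] "near" : PP
  [7,8] "city" : S\PP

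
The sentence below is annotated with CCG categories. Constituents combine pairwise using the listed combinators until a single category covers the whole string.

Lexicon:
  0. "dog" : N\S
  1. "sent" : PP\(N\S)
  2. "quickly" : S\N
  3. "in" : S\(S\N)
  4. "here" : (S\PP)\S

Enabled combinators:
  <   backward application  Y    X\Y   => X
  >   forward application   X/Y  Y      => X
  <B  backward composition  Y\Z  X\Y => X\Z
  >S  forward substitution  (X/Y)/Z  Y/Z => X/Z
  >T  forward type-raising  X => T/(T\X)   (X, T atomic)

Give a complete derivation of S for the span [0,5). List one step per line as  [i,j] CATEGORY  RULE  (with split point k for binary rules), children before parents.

[0,5] S   <
  [0,2] PP   <
    [0,1] "dog" : N\S
    [1,2] "sent" : PP\(N\S)
  [2,5] S\PP   <
    [2,4] S   <
      [2,3] "quickly" : S\N
      [3,4] "in" : S\(S\N)
    [4,5] "here" : (S\PP)\S

[0,1] N\S  lex  "dog"
[1,2] PP\(N\S)  lex  "sent"
[0,2] PP  <  k=1
[2,3] S\N  lex  "quickly"
[3,4] S\(S\N)  lex  "in"
[2,4] S  <  k=3
[4,5] (S\PP)\S  lex  "here"
[2,5] S\PP  <  k=4
[0,5] S  <  k=2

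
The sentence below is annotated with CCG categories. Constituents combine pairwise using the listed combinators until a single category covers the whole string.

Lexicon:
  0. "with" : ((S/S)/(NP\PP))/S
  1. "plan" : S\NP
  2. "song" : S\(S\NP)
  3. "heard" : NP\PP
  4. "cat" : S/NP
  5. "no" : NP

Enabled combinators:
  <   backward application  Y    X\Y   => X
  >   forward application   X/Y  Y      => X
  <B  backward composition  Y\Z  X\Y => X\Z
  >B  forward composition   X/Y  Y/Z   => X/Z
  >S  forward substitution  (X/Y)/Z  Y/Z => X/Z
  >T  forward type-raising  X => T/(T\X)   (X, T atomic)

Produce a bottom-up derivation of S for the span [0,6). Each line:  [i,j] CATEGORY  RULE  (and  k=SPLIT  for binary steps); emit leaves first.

[0,1] ((S/S)/(NP\PP))/S  lex  "with"
[1,2] S\NP  lex  "plan"
[2,3] S\(S\NP)  lex  "song"
[1,3] S  <  k=2
[0,3] (S/S)/(NP\PP)  >  k=1
[3,4] NP\PP  lex  "heard"
[0,4] S/S  >  k=3
[4,5] S/NP  lex  "cat"
[0,5] S/NP  >B  k=4
[5,6] NP  lex  "no"
[0,6] S  >  k=5

[0,6] S   >
  [0,5] S/NP   >B
    [0,4] S/S   >
      [0,3] (S/S)/(NP\PP)   >
        [0,1] "with" : ((S/S)/(NP\PP))/S
        [1,3] S   <
          [1,2] "plan" : S\NP
          [2,3] "song" : S\(S\NP)
      [3,4] "heard" : NP\PP
    [4,5] "cat" : S/NP
  [5,6] "no" : NP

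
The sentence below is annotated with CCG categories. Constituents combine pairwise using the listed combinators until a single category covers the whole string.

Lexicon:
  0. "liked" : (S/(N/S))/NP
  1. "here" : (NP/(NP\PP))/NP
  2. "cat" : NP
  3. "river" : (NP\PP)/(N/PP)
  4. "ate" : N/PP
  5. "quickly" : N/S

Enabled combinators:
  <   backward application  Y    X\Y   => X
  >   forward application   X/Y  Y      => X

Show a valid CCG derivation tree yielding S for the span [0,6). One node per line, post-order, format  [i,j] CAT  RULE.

[0,6] S   >
  [0,5] S/(N/S)   >
    [0,1] "liked" : (S/(N/S))/NP
    [1,5] NP   >
      [1,3] NP/(NP\PP)   >
        [1,2] "here" : (NP/(NP\PP))/NP
        [2,3] "cat" : NP
      [3,5] NP\PP   >
        [3,4] "river" : (NP\PP)/(N/PP)
        [4,5] "ate" : N/PP
  [5,6] "quickly" : N/S

[0,1] (S/(N/S))/NP  lex  "liked"
[1,2] (NP/(NP\PP))/NP  lex  "here"
[2,3] NP  lex  "cat"
[1,3] NP/(NP\PP)  >  k=2
[3,4] (NP\PP)/(N/PP)  lex  "river"
[4,5] N/PP  lex  "ate"
[3,5] NP\PP  >  k=4
[1,5] NP  >  k=3
[0,5] S/(N/S)  >  k=1
[5,6] N/S  lex  "quickly"
[0,6] S  >  k=5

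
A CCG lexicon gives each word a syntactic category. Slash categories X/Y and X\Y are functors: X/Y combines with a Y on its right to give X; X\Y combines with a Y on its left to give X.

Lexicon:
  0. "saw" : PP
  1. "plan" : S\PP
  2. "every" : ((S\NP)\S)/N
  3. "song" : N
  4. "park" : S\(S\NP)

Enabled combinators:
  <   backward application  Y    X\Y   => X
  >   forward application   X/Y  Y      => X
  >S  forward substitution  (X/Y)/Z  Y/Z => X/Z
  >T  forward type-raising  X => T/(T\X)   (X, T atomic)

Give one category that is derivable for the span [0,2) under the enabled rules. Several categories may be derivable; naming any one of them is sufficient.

S

[0,5] S   <
  [0,4] S\NP   <
    [0,2] S   >
      [0,1] S/(S\PP)   >T
        [0,1] "saw" : PP
      [1,2] "plan" : S\PP
    [2,4] (S\NP)\S   >
      [2,3] "every" : ((S\NP)\S)/N
      [3,4] "song" : N
  [4,5] "park" : S\(S\NP)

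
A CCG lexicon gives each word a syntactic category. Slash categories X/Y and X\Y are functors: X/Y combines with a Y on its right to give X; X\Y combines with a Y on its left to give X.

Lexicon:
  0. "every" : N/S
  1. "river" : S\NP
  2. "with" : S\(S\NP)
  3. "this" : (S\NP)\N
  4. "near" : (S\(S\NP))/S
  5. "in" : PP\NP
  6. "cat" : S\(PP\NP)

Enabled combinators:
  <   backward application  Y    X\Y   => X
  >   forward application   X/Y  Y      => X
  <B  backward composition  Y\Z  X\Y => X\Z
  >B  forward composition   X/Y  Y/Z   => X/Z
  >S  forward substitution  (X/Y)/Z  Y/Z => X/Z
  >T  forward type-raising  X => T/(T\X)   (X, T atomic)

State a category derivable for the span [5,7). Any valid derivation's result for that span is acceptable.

[0,7] S   <
  [0,4] S\NP   <
    [0,3] N   >
      [0,1] "every" : N/S
      [1,3] S   <
        [1,2] "river" : S\NP
        [2,3] "with" : S\(S\NP)
    [3,4] "this" : (S\NP)\N
  [4,7] S\(S\NP)   >
    [4,5] "near" : (S\(S\NP))/S
    [5,7] S   <
      [5,6] "in" : PP\NP
      [6,7] "cat" : S\(PP\NP)

S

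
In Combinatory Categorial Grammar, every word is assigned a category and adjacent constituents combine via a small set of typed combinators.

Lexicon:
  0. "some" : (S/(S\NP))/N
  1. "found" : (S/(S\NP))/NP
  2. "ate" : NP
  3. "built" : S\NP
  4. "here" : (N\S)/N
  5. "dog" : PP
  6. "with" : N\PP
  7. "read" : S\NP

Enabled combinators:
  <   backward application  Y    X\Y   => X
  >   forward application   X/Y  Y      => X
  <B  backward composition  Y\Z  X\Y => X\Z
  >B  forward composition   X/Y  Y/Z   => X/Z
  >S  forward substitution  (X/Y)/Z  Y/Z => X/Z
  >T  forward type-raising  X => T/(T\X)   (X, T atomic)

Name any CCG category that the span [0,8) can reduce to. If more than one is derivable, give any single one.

[0,8] S   >
  [0,7] S/(S\NP)   >
    [0,1] "some" : (S/(S\NP))/N
    [1,7] N   <
      [1,4] S   >
        [1,3] S/(S\NP)   >
          [1,2] "found" : (S/(S\NP))/NP
          [2,3] "ate" : NP
        [3,4] "built" : S\NP
      [4,7] N\S   >
        [4,5] "here" : (N\S)/N
        [5,7] N   >
          [5,6] N/(N\PP)   >T
            [5,6] "dog" : PP
          [6,7] "with" : N\PP
  [7,8] "read" : S\NP

S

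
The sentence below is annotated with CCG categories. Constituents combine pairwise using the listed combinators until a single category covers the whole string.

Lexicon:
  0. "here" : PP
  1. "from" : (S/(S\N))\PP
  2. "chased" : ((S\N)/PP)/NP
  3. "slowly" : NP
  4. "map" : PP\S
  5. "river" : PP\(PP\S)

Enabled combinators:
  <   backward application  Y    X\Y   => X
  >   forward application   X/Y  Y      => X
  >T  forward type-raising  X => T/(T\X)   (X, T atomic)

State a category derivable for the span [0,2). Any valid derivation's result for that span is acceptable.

S/(S\N)

[0,6] S   >
  [0,2] S/(S\N)   <
    [0,1] "here" : PP
    [1,2] "from" : (S/(S\N))\PP
  [2,6] S\N   >
    [2,4] (S\N)/PP   >
      [2,3] "chased" : ((S\N)/PP)/NP
      [3,4] "slowly" : NP
    [4,6] PP   <
      [4,5] "map" : PP\S
      [5,6] "river" : PP\(PP\S)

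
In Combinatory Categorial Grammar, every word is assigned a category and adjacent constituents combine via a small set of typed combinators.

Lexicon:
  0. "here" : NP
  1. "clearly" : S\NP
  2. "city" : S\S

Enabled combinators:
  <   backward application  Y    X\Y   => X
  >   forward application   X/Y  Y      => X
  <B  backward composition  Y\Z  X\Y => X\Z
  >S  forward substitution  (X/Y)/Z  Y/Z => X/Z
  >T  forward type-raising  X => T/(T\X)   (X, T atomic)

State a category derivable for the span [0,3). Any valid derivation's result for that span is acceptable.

S

[0,3] S   >
  [0,1] S/(S\NP)   >T
    [0,1] "here" : NP
  [1,3] S\NP   <B
    [1,2] "clearly" : S\NP
    [2,3] "city" : S\S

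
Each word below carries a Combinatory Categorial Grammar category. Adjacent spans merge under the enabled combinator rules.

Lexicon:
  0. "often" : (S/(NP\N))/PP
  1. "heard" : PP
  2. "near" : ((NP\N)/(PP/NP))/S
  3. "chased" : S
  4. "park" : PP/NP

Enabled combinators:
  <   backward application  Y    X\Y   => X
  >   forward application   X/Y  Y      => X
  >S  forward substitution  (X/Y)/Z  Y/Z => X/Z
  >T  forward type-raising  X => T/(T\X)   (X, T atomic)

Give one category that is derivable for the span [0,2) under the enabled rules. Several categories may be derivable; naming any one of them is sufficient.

S/(NP\N)

[0,5] S   >
  [0,2] S/(NP\N)   >
    [0,1] "often" : (S/(NP\N))/PP
    [1,2] "heard" : PP
  [2,5] NP\N   >
    [2,4] (NP\N)/(PP/NP)   >
      [2,3] "near" : ((NP\N)/(PP/NP))/S
      [3,4] "chased" : S
    [4,5] "park" : PP/NP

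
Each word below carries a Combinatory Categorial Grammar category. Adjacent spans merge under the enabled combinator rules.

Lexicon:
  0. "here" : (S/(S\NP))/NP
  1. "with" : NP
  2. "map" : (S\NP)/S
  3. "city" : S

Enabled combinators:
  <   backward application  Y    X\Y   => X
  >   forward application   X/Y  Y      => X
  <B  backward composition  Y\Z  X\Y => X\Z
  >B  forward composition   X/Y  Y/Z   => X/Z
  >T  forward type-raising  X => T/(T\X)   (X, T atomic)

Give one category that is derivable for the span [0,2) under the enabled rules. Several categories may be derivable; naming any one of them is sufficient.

S/(S\NP)

[0,4] S   >
  [0,2] S/(S\NP)   >
    [0,1] "here" : (S/(S\NP))/NP
    [1,2] "with" : NP
  [2,4] S\NP   >
    [2,3] "map" : (S\NP)/S
    [3,4] "city" : S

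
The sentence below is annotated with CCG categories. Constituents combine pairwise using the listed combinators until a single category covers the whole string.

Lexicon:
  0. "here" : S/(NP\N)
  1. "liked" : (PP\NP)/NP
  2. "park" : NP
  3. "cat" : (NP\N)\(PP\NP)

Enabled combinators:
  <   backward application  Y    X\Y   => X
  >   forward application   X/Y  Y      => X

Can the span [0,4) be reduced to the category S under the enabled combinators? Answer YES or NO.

[0,4] S   >
  [0,1] "here" : S/(NP\N)
  [1,4] NP\N   <
    [1,3] PP\NP   >
      [1,2] "liked" : (PP\NP)/NP
      [2,3] "park" : NP
    [3,4] "cat" : (NP\N)\(PP\NP)

YES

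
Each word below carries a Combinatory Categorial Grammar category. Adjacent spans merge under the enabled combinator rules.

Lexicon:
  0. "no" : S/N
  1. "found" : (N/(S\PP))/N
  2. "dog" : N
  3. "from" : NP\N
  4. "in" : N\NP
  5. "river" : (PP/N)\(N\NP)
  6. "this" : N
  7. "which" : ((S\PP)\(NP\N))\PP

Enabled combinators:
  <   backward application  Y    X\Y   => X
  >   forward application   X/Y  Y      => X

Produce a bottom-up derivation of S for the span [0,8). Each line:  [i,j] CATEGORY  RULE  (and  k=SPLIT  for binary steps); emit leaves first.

[0,1] S/N  lex  "no"
[1,2] (N/(S\PP))/N  lex  "found"
[2,3] N  lex  "dog"
[1,3] N/(S\PP)  >  k=2
[3,4] NP\N  lex  "from"
[4,5] N\NP  lex  "in"
[5,6] (PP/N)\(N\NP)  lex  "river"
[4,6] PP/N  <  k=5
[6,7] N  lex  "this"
[4,7] PP  >  k=6
[7,8] ((S\PP)\(NP\N))\PP  lex  "which"
[4,8] (S\PP)\(NP\N)  <  k=7
[3,8] S\PP  <  k=4
[1,8] N  >  k=3
[0,8] S  >  k=1

[0,8] S   >
  [0,1] "no" : S/N
  [1,8] N   >
    [1,3] N/(S\PP)   >
      [1,2] "found" : (N/(S\PP))/N
      [2,3] "dog" : N
    [3,8] S\PP   <
      [3,4] "from" : NP\N
      [4,8] (S\PP)\(NP\N)   <
        [4,7] PP   >
          [4,6] PP/N   <
            [4,5] "in" : N\NP
            [5,6] "river" : (PP/N)\(N\NP)
          [6,7] "this" : N
        [7,8] "which" : ((S\PP)\(NP\N))\PP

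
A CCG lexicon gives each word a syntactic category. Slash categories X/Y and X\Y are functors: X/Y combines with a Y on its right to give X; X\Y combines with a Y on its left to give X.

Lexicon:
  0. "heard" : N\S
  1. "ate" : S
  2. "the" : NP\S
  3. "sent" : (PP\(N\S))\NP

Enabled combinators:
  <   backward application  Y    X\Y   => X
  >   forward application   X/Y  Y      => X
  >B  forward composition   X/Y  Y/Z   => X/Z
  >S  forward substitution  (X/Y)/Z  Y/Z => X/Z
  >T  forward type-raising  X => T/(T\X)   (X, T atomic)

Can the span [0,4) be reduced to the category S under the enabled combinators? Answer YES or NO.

NO

N\S S NP\S (PP\(N\S))\NP
CKY chart[0,4] = {N/(N\PP), NP/(NP\PP), PP, PP/(PP\PP), S/(S\PP)}; S ∉ chart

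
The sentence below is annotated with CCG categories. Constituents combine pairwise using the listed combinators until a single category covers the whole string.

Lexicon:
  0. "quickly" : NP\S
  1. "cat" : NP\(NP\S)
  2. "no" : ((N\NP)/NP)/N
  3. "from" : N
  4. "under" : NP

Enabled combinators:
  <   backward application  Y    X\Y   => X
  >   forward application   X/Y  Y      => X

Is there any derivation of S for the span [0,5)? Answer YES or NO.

NP\S NP\(NP\S) ((N\NP)/NP)/N N NP
CKY chart[0,5] = {N}; S ∉ chart

NO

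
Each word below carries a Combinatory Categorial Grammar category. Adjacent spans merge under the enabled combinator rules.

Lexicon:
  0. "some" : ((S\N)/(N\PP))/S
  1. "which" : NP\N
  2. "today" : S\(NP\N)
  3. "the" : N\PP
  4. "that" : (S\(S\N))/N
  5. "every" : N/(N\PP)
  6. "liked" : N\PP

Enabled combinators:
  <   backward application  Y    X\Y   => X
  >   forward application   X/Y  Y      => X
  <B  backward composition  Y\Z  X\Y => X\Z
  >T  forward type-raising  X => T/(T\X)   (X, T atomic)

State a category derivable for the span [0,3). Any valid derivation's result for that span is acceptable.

(S\N)/(N\PP)

[0,7] S   <
  [0,4] S\N   >
    [0,3] (S\N)/(N\PP)   >
      [0,1] "some" : ((S\N)/(N\PP))/S
      [1,3] S   <
        [1,2] "which" : NP\N
        [2,3] "today" : S\(NP\N)
    [3,4] "the" : N\PP
  [4,7] S\(S\N)   >
    [4,5] "that" : (S\(S\N))/N
    [5,7] N   >
      [5,6] "every" : N/(N\PP)
      [6,7] "liked" : N\PP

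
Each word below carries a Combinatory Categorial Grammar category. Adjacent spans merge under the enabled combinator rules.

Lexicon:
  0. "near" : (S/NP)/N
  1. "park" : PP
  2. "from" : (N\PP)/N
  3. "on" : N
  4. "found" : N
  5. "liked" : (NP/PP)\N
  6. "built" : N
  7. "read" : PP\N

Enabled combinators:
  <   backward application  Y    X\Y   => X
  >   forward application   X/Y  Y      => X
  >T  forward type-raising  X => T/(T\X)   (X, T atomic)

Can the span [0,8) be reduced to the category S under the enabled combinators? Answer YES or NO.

YES

[0,8] S   >
  [0,4] S/NP   >
    [0,1] "near" : (S/NP)/N
    [1,4] N   >
      [1,2] N/(N\PP)   >T
        [1,2] "park" : PP
      [2,4] N\PP   >
        [2,3] "from" : (N\PP)/N
        [3,4] "on" : N
  [4,8] NP   >
    [4,6] NP/PP   <
      [4,5] "found" : N
      [5,6] "liked" : (NP/PP)\N
    [6,8] PP   >
      [6,7] PP/(PP\N)   >T
        [6,7] "built" : N
      [7,8] "read" : PP\N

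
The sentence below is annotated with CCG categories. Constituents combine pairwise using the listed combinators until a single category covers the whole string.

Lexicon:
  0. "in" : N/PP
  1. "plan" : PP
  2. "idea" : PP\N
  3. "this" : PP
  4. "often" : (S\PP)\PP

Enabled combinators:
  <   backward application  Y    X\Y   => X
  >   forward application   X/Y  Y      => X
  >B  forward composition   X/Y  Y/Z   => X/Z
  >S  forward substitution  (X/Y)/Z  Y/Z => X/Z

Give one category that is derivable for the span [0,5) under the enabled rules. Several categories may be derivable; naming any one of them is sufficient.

S

[0,5] S   <
  [0,3] PP   <
    [0,2] N   >
      [0,1] "in" : N/PP
      [1,2] "plan" : PP
    [2,3] "idea" : PP\N
  [3,5] S\PP   <
    [3,4] "this" : PP
    [4,5] "often" : (S\PP)\PP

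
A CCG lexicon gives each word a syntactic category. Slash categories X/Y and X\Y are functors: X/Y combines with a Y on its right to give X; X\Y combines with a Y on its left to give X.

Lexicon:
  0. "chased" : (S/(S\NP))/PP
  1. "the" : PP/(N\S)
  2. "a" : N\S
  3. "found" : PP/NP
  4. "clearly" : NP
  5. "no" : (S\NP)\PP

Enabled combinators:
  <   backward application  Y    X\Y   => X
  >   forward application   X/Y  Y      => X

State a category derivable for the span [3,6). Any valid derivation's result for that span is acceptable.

[0,6] S   >
  [0,3] S/(S\NP)   >
    [0,1] "chased" : (S/(S\NP))/PP
    [1,3] PP   >
      [1,2] "the" : PP/(N\S)
      [2,3] "a" : N\S
  [3,6] S\NP   <
    [3,5] PP   >
      [3,4] "found" : PP/NP
      [4,5] "clearly" : NP
    [5,6] "no" : (S\NP)\PP

S\NP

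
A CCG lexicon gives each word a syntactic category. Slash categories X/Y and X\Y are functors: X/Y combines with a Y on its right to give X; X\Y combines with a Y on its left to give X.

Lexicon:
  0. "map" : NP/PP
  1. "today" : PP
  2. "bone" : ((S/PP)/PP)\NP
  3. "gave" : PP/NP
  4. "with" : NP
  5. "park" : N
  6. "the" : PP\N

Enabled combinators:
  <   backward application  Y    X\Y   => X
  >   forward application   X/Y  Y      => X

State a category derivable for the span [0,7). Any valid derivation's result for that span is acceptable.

S

[0,7] S   >
  [0,5] S/PP   >
    [0,3] (S/PP)/PP   <
      [0,2] NP   >
        [0,1] "map" : NP/PP
        [1,2] "today" : PP
      [2,3] "bone" : ((S/PP)/PP)\NP
    [3,5] PP   >
      [3,4] "gave" : PP/NP
      [4,5] "with" : NP
  [5,7] PP   <
    [5,6] "park" : N
    [6,7] "the" : PP\N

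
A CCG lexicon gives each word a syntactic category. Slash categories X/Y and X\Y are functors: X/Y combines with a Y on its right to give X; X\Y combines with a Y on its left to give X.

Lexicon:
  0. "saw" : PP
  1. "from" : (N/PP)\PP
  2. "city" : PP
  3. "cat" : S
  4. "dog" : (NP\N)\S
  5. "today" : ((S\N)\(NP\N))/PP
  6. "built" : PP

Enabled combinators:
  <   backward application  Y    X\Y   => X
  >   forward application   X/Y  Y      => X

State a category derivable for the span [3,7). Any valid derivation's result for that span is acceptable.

[0,7] S   <
  [0,3] N   >
    [0,2] N/PP   <
      [0,1] "saw" : PP
      [1,2] "from" : (N/PP)\PP
    [2,3] "city" : PP
  [3,7] S\N   <
    [3,5] NP\N   <
      [3,4] "cat" : S
      [4,5] "dog" : (NP\N)\S
    [5,7] (S\N)\(NP\N)   >
      [5,6] "today" : ((S\N)\(NP\N))/PP
      [6,7] "built" : PP

S\N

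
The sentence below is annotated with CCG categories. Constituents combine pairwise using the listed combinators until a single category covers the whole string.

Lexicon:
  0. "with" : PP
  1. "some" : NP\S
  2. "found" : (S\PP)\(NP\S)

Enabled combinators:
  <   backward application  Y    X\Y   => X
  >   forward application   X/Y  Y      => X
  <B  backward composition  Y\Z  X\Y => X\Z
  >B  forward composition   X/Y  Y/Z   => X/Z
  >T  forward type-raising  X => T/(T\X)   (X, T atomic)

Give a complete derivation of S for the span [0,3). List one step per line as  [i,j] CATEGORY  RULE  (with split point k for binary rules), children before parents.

[0,1] PP  lex  "with"
[1,2] NP\S  lex  "some"
[2,3] (S\PP)\(NP\S)  lex  "found"
[1,3] S\PP  <  k=2
[0,3] S  <  k=1

[0,3] S   <
  [0,1] "with" : PP
  [1,3] S\PP   <
    [1,2] "some" : NP\S
    [2,3] "found" : (S\PP)\(NP\S)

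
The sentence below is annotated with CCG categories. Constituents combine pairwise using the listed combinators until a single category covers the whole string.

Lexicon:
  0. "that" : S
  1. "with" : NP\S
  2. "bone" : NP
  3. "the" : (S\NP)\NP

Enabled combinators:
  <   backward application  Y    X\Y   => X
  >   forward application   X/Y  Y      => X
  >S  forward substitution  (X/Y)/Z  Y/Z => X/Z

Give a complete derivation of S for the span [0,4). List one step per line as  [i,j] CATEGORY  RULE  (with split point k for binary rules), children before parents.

[0,4] S   <
  [0,2] NP   <
    [0,1] "that" : S
    [1,2] "with" : NP\S
  [2,4] S\NP   <
    [2,3] "bone" : NP
    [3,4] "the" : (S\NP)\NP

[0,1] S  lex  "that"
[1,2] NP\S  lex  "with"
[0,2] NP  <  k=1
[2,3] NP  lex  "bone"
[3,4] (S\NP)\NP  lex  "the"
[2,4] S\NP  <  k=3
[0,4] S  <  k=2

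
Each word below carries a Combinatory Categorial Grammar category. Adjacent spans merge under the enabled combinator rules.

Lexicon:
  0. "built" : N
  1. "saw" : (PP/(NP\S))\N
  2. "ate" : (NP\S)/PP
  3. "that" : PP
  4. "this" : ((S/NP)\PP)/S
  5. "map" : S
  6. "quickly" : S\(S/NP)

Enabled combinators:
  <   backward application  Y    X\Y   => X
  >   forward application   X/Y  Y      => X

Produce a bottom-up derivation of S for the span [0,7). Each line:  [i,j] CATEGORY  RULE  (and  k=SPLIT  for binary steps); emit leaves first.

[0,1] N  lex  "built"
[1,2] (PP/(NP\S))\N  lex  "saw"
[0,2] PP/(NP\S)  <  k=1
[2,3] (NP\S)/PP  lex  "ate"
[3,4] PP  lex  "that"
[2,4] NP\S  >  k=3
[0,4] PP  >  k=2
[4,5] ((S/NP)\PP)/S  lex  "this"
[5,6] S  lex  "map"
[4,6] (S/NP)\PP  >  k=5
[0,6] S/NP  <  k=4
[6,7] S\(S/NP)  lex  "quickly"
[0,7] S  <  k=6

[0,7] S   <
  [0,6] S/NP   <
    [0,4] PP   >
      [0,2] PP/(NP\S)   <
        [0,1] "built" : N
        [1,2] "saw" : (PP/(NP\S))\N
      [2,4] NP\S   >
        [2,3] "ate" : (NP\S)/PP
        [3,4] "that" : PP
    [4,6] (S/NP)\PP   >
      [4,5] "this" : ((S/NP)\PP)/S
      [5,6] "map" : S
  [6,7] "quickly" : S\(S/NP)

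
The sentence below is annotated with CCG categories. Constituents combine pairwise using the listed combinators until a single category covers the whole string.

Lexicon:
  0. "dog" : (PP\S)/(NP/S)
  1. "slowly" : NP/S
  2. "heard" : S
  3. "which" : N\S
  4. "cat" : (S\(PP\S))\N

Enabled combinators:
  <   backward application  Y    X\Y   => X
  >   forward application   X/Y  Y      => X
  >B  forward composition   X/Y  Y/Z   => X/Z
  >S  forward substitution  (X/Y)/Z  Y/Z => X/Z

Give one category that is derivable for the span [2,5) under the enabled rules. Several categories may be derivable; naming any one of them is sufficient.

S\(PP\S)

[0,5] S   <
  [0,2] PP\S   >
    [0,1] "dog" : (PP\S)/(NP/S)
    [1,2] "slowly" : NP/S
  [2,5] S\(PP\S)   <
    [2,4] N   <
      [2,3] "heard" : S
      [3,4] "which" : N\S
    [4,5] "cat" : (S\(PP\S))\N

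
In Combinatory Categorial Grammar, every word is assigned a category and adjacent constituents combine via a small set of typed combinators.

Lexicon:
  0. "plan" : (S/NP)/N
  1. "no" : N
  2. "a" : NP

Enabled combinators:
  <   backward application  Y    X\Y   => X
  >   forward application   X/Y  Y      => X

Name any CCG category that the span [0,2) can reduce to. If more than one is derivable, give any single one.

[0,3] S   >
  [0,2] S/NP   >
    [0,1] "plan" : (S/NP)/N
    [1,2] "no" : N
  [2,3] "a" : NP

S/NP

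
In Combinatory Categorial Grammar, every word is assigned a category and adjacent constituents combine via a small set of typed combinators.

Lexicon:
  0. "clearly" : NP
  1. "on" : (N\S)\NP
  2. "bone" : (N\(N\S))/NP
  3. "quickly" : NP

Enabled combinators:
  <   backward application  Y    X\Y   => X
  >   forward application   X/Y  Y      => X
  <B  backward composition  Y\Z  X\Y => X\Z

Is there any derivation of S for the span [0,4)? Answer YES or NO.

NP (N\S)\NP (N\(N\S))/NP NP
CKY chart[0,4] = {N}; S ∉ chart

NO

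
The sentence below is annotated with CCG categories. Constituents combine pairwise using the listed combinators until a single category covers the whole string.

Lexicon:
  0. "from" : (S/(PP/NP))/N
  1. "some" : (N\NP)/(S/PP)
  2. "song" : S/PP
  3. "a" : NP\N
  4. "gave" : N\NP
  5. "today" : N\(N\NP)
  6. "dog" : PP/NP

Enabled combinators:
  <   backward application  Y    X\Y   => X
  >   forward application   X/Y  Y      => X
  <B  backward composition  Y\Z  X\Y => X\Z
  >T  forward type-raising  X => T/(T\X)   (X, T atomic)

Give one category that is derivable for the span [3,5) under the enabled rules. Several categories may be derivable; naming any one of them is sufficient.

[0,7] S   >
  [0,6] S/(PP/NP)   >
    [0,1] "from" : (S/(PP/NP))/N
    [1,6] N   <
      [1,5] N\NP   <B
        [1,3] N\NP   >
          [1,2] "some" : (N\NP)/(S/PP)
          [2,3] "song" : S/PP
        [3,5] N\N   <B
          [3,4] "a" : NP\N
          [4,5] "gave" : N\NP
      [5,6] "today" : N\(N\NP)
  [6,7] "dog" : PP/NP

N\N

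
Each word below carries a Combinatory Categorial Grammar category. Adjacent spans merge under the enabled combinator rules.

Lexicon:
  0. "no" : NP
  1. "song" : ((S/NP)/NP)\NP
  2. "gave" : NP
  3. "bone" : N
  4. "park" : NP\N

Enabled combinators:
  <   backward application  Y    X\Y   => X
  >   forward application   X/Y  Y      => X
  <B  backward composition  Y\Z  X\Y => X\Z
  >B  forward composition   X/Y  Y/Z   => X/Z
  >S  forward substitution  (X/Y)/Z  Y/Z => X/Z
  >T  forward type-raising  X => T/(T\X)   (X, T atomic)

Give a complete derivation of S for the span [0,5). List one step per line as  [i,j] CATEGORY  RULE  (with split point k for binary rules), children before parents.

[0,5] S   >
  [0,3] S/NP   >
    [0,2] (S/NP)/NP   <
      [0,1] "no" : NP
      [1,2] "song" : ((S/NP)/NP)\NP
    [2,3] "gave" : NP
  [3,5] NP   <
    [3,4] "bone" : N
    [4,5] "park" : NP\N

[0,1] NP  lex  "no"
[1,2] ((S/NP)/NP)\NP  lex  "song"
[0,2] (S/NP)/NP  <  k=1
[2,3] NP  lex  "gave"
[0,3] S/NP  >  k=2
[3,4] N  lex  "bone"
[4,5] NP\N  lex  "park"
[3,5] NP  <  k=4
[0,5] S  >  k=3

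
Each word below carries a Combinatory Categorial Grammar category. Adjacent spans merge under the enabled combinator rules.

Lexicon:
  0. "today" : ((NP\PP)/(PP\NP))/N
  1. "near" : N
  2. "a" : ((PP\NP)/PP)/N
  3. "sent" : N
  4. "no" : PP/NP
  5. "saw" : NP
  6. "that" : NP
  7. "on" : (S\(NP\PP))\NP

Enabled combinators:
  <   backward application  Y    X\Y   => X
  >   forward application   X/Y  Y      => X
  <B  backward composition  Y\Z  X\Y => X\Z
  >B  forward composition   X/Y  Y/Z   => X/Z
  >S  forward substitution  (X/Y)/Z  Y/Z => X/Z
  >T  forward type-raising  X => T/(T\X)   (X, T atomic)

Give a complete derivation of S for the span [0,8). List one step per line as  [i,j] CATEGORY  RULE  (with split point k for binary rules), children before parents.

[0,1] ((NP\PP)/(PP\NP))/N  lex  "today"
[1,2] N  lex  "near"
[0,2] (NP\PP)/(PP\NP)  >  k=1
[2,3] ((PP\NP)/PP)/N  lex  "a"
[3,4] N  lex  "sent"
[2,4] (PP\NP)/PP  >  k=3
[4,5] PP/NP  lex  "no"
[5,6] NP  lex  "saw"
[4,6] PP  >  k=5
[2,6] PP\NP  >  k=4
[0,6] NP\PP  >  k=2
[6,7] NP  lex  "that"
[7,8] (S\(NP\PP))\NP  lex  "on"
[6,8] S\(NP\PP)  <  k=7
[0,8] S  <  k=6

[0,8] S   <
  [0,6] NP\PP   >
    [0,2] (NP\PP)/(PP\NP)   >
      [0,1] "today" : ((NP\PP)/(PP\NP))/N
      [1,2] "near" : N
    [2,6] PP\NP   >
      [2,4] (PP\NP)/PP   >
        [2,3] "a" : ((PP\NP)/PP)/N
        [3,4] "sent" : N
      [4,6] PP   >
        [4,5] "no" : PP/NP
        [5,6] "saw" : NP
  [6,8] S\(NP\PP)   <
    [6,7] "that" : NP
    [7,8] "on" : (S\(NP\PP))\NP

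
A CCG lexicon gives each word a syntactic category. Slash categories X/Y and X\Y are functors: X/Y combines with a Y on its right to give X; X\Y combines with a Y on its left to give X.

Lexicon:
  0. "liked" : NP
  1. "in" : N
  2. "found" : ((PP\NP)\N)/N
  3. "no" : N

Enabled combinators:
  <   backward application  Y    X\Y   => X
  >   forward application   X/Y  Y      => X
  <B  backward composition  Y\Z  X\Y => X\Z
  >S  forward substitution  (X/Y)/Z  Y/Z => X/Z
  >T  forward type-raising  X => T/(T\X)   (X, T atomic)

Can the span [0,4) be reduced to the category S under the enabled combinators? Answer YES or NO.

NP N ((PP\NP)\N)/N N
CKY chart[0,4] = {N/(N\PP), NP/(NP\PP), PP, PP/(PP\PP), S/(S\PP)}; S ∉ chart

NO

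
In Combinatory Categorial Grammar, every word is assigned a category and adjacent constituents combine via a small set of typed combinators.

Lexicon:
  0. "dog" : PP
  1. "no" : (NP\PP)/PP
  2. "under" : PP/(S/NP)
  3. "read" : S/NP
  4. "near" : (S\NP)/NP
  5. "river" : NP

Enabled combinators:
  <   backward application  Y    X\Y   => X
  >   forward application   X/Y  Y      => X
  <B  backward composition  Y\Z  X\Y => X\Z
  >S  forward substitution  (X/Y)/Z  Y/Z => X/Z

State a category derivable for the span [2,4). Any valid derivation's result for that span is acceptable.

[0,6] S   <
  [0,4] NP   <
    [0,1] "dog" : PP
    [1,4] NP\PP   >
      [1,2] "no" : (NP\PP)/PP
      [2,4] PP   >
        [2,3] "under" : PP/(S/NP)
        [3,4] "read" : S/NP
  [4,6] S\NP   >
    [4,5] "near" : (S\NP)/NP
    [5,6] "river" : NP

PP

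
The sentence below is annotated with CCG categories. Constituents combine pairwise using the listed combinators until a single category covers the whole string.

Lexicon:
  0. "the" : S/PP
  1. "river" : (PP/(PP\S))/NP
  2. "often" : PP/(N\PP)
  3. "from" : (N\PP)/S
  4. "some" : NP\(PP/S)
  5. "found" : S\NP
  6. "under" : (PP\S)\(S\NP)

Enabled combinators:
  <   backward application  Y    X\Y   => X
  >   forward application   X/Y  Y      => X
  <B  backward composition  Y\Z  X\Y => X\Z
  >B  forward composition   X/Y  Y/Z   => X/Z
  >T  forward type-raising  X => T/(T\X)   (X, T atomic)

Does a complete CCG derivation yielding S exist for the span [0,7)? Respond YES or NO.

YES

[0,7] S   >
  [0,1] "the" : S/PP
  [1,7] PP   >
    [1,5] PP/(PP\S)   >
      [1,2] "river" : (PP/(PP\S))/NP
      [2,5] NP   <
        [2,4] PP/S   >B
          [2,3] "often" : PP/(N\PP)
          [3,4] "from" : (N\PP)/S
        [4,5] "some" : NP\(PP/S)
    [5,7] PP\S   <
      [5,6] "found" : S\NP
      [6,7] "under" : (PP\S)\(S\NP)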